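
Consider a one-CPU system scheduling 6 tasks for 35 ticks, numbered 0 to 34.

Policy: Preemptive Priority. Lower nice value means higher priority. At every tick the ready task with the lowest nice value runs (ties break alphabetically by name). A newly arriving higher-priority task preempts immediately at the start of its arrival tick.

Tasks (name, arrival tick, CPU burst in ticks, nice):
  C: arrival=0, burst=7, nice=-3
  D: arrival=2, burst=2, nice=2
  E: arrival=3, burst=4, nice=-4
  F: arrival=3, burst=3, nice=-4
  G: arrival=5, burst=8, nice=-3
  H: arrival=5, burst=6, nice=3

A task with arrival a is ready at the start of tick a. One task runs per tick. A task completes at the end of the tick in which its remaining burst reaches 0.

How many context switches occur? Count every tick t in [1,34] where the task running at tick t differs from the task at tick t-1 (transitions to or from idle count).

t=0: ready={C} → run C
t=1: ready={C} → run C
t=2: ready={C,D} → run C
t=3: ready={C,D,E,F} → run E
t=4: ready={C,D,E,F} → run E
t=5: ready={C,D,E,F,G,H} → run E
t=6: ready={C,D,E,F,G,H} → run E
t=7: ready={C,D,F,G,H} → run F
t=8: ready={C,D,F,G,H} → run F
t=9: ready={C,D,F,G,H} → run F
t=10: ready={C,D,G,H} → run C
t=11: ready={C,D,G,H} → run C
t=12: ready={C,D,G,H} → run C
t=13: ready={C,D,G,H} → run C
t=14: ready={D,G,H} → run G
t=15: ready={D,G,H} → run G
t=16: ready={D,G,H} → run G
t=17: ready={D,G,H} → run G
t=18: ready={D,G,H} → run G
t=19: ready={D,G,H} → run G
t=20: ready={D,G,H} → run G
t=21: ready={D,G,H} → run G
t=22: ready={D,H} → run D
t=23: ready={D,H} → run D
t=24: ready={H} → run H
t=25: ready={H} → run H
t=26: ready={H} → run H
t=27: ready={H} → run H
t=28: ready={H} → run H
t=29: ready={H} → run H
t=30: (idle)
t=31: (idle)
t=32: (idle)
t=33: (idle)
t=34: (idle)

context switches = 7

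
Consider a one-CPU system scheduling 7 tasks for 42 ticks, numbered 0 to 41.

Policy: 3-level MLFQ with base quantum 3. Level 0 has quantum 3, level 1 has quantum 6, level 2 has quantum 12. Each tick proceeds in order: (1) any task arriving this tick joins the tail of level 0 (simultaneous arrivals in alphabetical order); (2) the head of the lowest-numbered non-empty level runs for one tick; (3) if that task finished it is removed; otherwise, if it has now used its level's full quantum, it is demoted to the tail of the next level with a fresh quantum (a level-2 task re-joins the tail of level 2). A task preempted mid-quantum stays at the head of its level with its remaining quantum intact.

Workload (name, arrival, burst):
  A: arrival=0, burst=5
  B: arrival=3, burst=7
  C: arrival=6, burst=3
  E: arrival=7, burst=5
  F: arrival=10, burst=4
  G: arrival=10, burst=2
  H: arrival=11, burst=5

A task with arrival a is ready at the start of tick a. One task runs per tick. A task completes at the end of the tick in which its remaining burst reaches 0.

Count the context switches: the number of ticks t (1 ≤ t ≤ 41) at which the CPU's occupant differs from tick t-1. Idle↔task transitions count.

context switches = 12

t=0: L0/L1/L2 = A/-/- → run A
t=1: L0/L1/L2 = A/-/- → run A
t=2: L0/L1/L2 = A/-/- → run A
t=3: L0/L1/L2 = B/A/- → run B
t=4: L0/L1/L2 = B/A/- → run B
t=5: L0/L1/L2 = B/A/- → run B
t=6: L0/L1/L2 = C/AB/- → run C
t=7: L0/L1/L2 = CE/AB/- → run C
t=8: L0/L1/L2 = CE/AB/- → run C
t=9: L0/L1/L2 = E/AB/- → run E
t=10: L0/L1/L2 = EFG/AB/- → run E
t=11: L0/L1/L2 = EFGH/AB/- → run E
t=12: L0/L1/L2 = FGH/ABE/- → run F
t=13: L0/L1/L2 = FGH/ABE/- → run F
t=14: L0/L1/L2 = FGH/ABE/- → run F
t=15: L0/L1/L2 = GH/ABEF/- → run G
t=16: L0/L1/L2 = GH/ABEF/- → run G
t=17: L0/L1/L2 = H/ABEF/- → run H
t=18: L0/L1/L2 = H/ABEF/- → run H
t=19: L0/L1/L2 = H/ABEF/- → run H
t=20: L0/L1/L2 = -/ABEFH/- → run A
t=21: L0/L1/L2 = -/ABEFH/- → run A
t=22: L0/L1/L2 = -/BEFH/- → run B
t=23: L0/L1/L2 = -/BEFH/- → run B
t=24: L0/L1/L2 = -/BEFH/- → run B
t=25: L0/L1/L2 = -/BEFH/- → run B
t=26: L0/L1/L2 = -/EFH/- → run E
t=27: L0/L1/L2 = -/EFH/- → run E
t=28: L0/L1/L2 = -/FH/- → run F
t=29: L0/L1/L2 = -/H/- → run H
t=30: L0/L1/L2 = -/H/- → run H
t=31: (idle)
t=32: (idle)
t=33: (idle)
t=34: (idle)
t=35: (idle)
t=36: (idle)
t=37: (idle)
t=38: (idle)
t=39: (idle)
t=40: (idle)
t=41: (idle)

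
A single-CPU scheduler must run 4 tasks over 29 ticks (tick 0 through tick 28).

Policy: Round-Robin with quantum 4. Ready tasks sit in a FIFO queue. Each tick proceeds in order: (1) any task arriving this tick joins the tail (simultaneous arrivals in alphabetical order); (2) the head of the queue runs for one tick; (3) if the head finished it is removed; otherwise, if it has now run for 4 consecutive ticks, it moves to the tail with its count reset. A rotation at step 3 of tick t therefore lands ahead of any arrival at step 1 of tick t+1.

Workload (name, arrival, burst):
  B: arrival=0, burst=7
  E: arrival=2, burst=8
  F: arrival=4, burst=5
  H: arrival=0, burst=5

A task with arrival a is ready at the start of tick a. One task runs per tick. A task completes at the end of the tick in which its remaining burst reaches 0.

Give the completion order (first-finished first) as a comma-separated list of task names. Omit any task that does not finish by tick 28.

completion order = B, H, E, F

t=0: queue=[B,H] q_used=0 → run B
t=1: queue=[B,H] q_used=1 → run B
t=2: queue=[B,H,E] q_used=2 → run B
t=3: queue=[B,H,E] q_used=3 → run B
t=4: queue=[H,E,B,F] q_used=0 → run H
t=5: queue=[H,E,B,F] q_used=1 → run H
t=6: queue=[H,E,B,F] q_used=2 → run H
t=7: queue=[H,E,B,F] q_used=3 → run H
t=8: queue=[E,B,F,H] q_used=0 → run E
t=9: queue=[E,B,F,H] q_used=1 → run E
t=10: queue=[E,B,F,H] q_used=2 → run E
t=11: queue=[E,B,F,H] q_used=3 → run E
t=12: queue=[B,F,H,E] q_used=0 → run B
t=13: queue=[B,F,H,E] q_used=1 → run B
t=14: queue=[B,F,H,E] q_used=2 → run B
t=15: queue=[F,H,E] q_used=0 → run F
t=16: queue=[F,H,E] q_used=1 → run F
t=17: queue=[F,H,E] q_used=2 → run F
t=18: queue=[F,H,E] q_used=3 → run F
t=19: queue=[H,E,F] q_used=0 → run H
t=20: queue=[E,F] q_used=0 → run E
t=21: queue=[E,F] q_used=1 → run E
t=22: queue=[E,F] q_used=2 → run E
t=23: queue=[E,F] q_used=3 → run E
t=24: queue=[F] q_used=0 → run F
t=25: (idle)
t=26: (idle)
t=27: (idle)
t=28: (idle)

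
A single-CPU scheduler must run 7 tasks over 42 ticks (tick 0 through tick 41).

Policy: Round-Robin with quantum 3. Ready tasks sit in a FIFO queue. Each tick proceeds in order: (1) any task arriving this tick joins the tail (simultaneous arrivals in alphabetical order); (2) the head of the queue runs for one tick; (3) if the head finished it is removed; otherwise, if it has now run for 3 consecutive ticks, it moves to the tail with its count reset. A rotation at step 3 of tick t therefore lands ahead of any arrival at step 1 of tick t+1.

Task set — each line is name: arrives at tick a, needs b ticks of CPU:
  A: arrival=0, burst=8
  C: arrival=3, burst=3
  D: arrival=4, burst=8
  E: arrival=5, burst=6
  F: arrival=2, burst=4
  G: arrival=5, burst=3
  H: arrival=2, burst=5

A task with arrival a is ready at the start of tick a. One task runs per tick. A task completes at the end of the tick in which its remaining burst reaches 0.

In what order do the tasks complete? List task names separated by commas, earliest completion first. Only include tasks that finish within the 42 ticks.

completion order = C, G, F, H, A, E, D

t=0: queue=[A] q_used=0 → run A
t=1: queue=[A] q_used=1 → run A
t=2: queue=[A,F,H] q_used=2 → run A
t=3: queue=[F,H,A,C] q_used=0 → run F
t=4: queue=[F,H,A,C,D] q_used=1 → run F
t=5: queue=[F,H,A,C,D,E,G] q_used=2 → run F
t=6: queue=[H,A,C,D,E,G,F] q_used=0 → run H
t=7: queue=[H,A,C,D,E,G,F] q_used=1 → run H
t=8: queue=[H,A,C,D,E,G,F] q_used=2 → run H
t=9: queue=[A,C,D,E,G,F,H] q_used=0 → run A
t=10: queue=[A,C,D,E,G,F,H] q_used=1 → run A
t=11: queue=[A,C,D,E,G,F,H] q_used=2 → run A
t=12: queue=[C,D,E,G,F,H,A] q_used=0 → run C
t=13: queue=[C,D,E,G,F,H,A] q_used=1 → run C
t=14: queue=[C,D,E,G,F,H,A] q_used=2 → run C
t=15: queue=[D,E,G,F,H,A] q_used=0 → run D
t=16: queue=[D,E,G,F,H,A] q_used=1 → run D
t=17: queue=[D,E,G,F,H,A] q_used=2 → run D
t=18: queue=[E,G,F,H,A,D] q_used=0 → run E
t=19: queue=[E,G,F,H,A,D] q_used=1 → run E
t=20: queue=[E,G,F,H,A,D] q_used=2 → run E
t=21: queue=[G,F,H,A,D,E] q_used=0 → run G
t=22: queue=[G,F,H,A,D,E] q_used=1 → run G
t=23: queue=[G,F,H,A,D,E] q_used=2 → run G
t=24: queue=[F,H,A,D,E] q_used=0 → run F
t=25: queue=[H,A,D,E] q_used=0 → run H
t=26: queue=[H,A,D,E] q_used=1 → run H
t=27: queue=[A,D,E] q_used=0 → run A
t=28: queue=[A,D,E] q_used=1 → run A
t=29: queue=[D,E] q_used=0 → run D
t=30: queue=[D,E] q_used=1 → run D
t=31: queue=[D,E] q_used=2 → run D
t=32: queue=[E,D] q_used=0 → run E
t=33: queue=[E,D] q_used=1 → run E
t=34: queue=[E,D] q_used=2 → run E
t=35: queue=[D] q_used=0 → run D
t=36: queue=[D] q_used=1 → run D
t=37: (idle)
t=38: (idle)
t=39: (idle)
t=40: (idle)
t=41: (idle)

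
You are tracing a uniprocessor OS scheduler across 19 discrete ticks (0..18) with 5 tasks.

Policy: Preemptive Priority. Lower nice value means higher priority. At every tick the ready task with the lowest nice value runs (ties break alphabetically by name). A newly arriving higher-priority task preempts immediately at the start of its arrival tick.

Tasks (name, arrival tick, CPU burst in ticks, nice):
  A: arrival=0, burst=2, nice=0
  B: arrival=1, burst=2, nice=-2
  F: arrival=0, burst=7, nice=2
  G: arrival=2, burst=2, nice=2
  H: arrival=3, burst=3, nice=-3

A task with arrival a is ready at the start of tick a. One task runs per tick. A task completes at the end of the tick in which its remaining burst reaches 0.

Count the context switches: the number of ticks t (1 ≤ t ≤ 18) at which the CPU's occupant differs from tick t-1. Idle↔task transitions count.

context switches = 6

t=0: ready={A,F} → run A
t=1: ready={A,B,F} → run B
t=2: ready={A,B,F,G} → run B
t=3: ready={A,F,G,H} → run H
t=4: ready={A,F,G,H} → run H
t=5: ready={A,F,G,H} → run H
t=6: ready={A,F,G} → run A
t=7: ready={F,G} → run F
t=8: ready={F,G} → run F
t=9: ready={F,G} → run F
t=10: ready={F,G} → run F
t=11: ready={F,G} → run F
t=12: ready={F,G} → run F
t=13: ready={F,G} → run F
t=14: ready={G} → run G
t=15: ready={G} → run G
t=16: (idle)
t=17: (idle)
t=18: (idle)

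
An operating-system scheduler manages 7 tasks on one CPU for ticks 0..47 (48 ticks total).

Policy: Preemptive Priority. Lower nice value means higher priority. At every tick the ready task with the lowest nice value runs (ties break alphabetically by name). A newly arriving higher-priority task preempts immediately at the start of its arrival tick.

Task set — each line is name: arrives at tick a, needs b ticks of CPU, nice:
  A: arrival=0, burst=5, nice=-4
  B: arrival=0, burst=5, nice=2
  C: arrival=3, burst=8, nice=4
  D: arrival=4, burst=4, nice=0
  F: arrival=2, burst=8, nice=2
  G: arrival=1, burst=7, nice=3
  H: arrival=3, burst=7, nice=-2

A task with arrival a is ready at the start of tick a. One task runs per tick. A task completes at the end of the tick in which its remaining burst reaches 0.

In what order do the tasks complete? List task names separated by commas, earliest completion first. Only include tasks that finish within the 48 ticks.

completion order = A, H, D, B, F, G, C

t=0: ready={A,B} → run A
t=1: ready={A,B,G} → run A
t=2: ready={A,B,F,G} → run A
t=3: ready={A,B,C,F,G,H} → run A
t=4: ready={A,B,C,D,F,G,H} → run A
t=5: ready={B,C,D,F,G,H} → run H
t=6: ready={B,C,D,F,G,H} → run H
t=7: ready={B,C,D,F,G,H} → run H
t=8: ready={B,C,D,F,G,H} → run H
t=9: ready={B,C,D,F,G,H} → run H
t=10: ready={B,C,D,F,G,H} → run H
t=11: ready={B,C,D,F,G,H} → run H
t=12: ready={B,C,D,F,G} → run D
t=13: ready={B,C,D,F,G} → run D
t=14: ready={B,C,D,F,G} → run D
t=15: ready={B,C,D,F,G} → run D
t=16: ready={B,C,F,G} → run B
t=17: ready={B,C,F,G} → run B
t=18: ready={B,C,F,G} → run B
t=19: ready={B,C,F,G} → run B
t=20: ready={B,C,F,G} → run B
t=21: ready={C,F,G} → run F
t=22: ready={C,F,G} → run F
t=23: ready={C,F,G} → run F
t=24: ready={C,F,G} → run F
t=25: ready={C,F,G} → run F
t=26: ready={C,F,G} → run F
t=27: ready={C,F,G} → run F
t=28: ready={C,F,G} → run F
t=29: ready={C,G} → run G
t=30: ready={C,G} → run G
t=31: ready={C,G} → run G
t=32: ready={C,G} → run G
t=33: ready={C,G} → run G
t=34: ready={C,G} → run G
t=35: ready={C,G} → run G
t=36: ready={C} → run C
t=37: ready={C} → run C
t=38: ready={C} → run C
t=39: ready={C} → run C
t=40: ready={C} → run C
t=41: ready={C} → run C
t=42: ready={C} → run C
t=43: ready={C} → run C
t=44: (idle)
t=45: (idle)
t=46: (idle)
t=47: (idle)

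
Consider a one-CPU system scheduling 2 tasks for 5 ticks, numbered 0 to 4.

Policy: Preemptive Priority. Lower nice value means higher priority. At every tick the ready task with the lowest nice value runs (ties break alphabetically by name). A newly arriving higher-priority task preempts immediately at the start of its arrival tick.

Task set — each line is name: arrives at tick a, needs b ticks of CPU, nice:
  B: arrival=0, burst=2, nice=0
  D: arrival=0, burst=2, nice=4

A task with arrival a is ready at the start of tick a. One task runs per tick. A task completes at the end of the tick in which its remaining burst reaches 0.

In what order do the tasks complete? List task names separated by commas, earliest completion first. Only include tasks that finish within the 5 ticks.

t=0: ready={B,D} → run B
t=1: ready={B,D} → run B
t=2: ready={D} → run D
t=3: ready={D} → run D
t=4: (idle)

completion order = B, D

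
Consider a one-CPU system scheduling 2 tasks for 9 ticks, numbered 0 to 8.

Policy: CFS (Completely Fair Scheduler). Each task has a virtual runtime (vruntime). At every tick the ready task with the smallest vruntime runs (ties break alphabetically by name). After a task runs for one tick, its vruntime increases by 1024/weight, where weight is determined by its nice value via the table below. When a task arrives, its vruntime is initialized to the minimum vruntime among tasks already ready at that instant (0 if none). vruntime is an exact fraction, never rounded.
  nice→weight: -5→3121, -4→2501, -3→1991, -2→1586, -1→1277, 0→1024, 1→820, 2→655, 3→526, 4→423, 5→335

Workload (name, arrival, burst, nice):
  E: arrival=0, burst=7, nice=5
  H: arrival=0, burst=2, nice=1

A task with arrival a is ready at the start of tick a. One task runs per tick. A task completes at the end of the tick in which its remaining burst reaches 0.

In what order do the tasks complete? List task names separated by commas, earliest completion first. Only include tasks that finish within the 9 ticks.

t=0: vr[E=0 H=0] → run E
t=1: vr[E=1024/335 H=0] → run H
t=2: vr[E=1024/335 H=256/205] → run H
t=3: vr[E=1024/335] → run E
t=4: vr[E=2048/335] → run E
t=5: vr[E=3072/335] → run E
t=6: vr[E=4096/335] → run E
t=7: vr[E=1024/67] → run E
t=8: vr[E=6144/335] → run E

completion order = H, E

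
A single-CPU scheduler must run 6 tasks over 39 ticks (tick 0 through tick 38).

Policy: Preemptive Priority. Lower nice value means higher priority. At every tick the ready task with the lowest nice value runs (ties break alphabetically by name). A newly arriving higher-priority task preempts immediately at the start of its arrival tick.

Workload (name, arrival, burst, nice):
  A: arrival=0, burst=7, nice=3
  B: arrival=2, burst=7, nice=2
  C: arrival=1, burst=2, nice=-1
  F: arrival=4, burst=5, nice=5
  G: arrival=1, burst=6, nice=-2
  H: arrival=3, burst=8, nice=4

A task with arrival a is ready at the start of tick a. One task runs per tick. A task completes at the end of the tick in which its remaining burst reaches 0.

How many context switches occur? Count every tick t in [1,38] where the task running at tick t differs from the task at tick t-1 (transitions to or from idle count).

t=0: ready={A} → run A
t=1: ready={A,C,G} → run G
t=2: ready={A,B,C,G} → run G
t=3: ready={A,B,C,G,H} → run G
t=4: ready={A,B,C,F,G,H} → run G
t=5: ready={A,B,C,F,G,H} → run G
t=6: ready={A,B,C,F,G,H} → run G
t=7: ready={A,B,C,F,H} → run C
t=8: ready={A,B,C,F,H} → run C
t=9: ready={A,B,F,H} → run B
t=10: ready={A,B,F,H} → run B
t=11: ready={A,B,F,H} → run B
t=12: ready={A,B,F,H} → run B
t=13: ready={A,B,F,H} → run B
t=14: ready={A,B,F,H} → run B
t=15: ready={A,B,F,H} → run B
t=16: ready={A,F,H} → run A
t=17: ready={A,F,H} → run A
t=18: ready={A,F,H} → run A
t=19: ready={A,F,H} → run A
t=20: ready={A,F,H} → run A
t=21: ready={A,F,H} → run A
t=22: ready={F,H} → run H
t=23: ready={F,H} → run H
t=24: ready={F,H} → run H
t=25: ready={F,H} → run H
t=26: ready={F,H} → run H
t=27: ready={F,H} → run H
t=28: ready={F,H} → run H
t=29: ready={F,H} → run H
t=30: ready={F} → run F
t=31: ready={F} → run F
t=32: ready={F} → run F
t=33: ready={F} → run F
t=34: ready={F} → run F
t=35: (idle)
t=36: (idle)
t=37: (idle)
t=38: (idle)

context switches = 7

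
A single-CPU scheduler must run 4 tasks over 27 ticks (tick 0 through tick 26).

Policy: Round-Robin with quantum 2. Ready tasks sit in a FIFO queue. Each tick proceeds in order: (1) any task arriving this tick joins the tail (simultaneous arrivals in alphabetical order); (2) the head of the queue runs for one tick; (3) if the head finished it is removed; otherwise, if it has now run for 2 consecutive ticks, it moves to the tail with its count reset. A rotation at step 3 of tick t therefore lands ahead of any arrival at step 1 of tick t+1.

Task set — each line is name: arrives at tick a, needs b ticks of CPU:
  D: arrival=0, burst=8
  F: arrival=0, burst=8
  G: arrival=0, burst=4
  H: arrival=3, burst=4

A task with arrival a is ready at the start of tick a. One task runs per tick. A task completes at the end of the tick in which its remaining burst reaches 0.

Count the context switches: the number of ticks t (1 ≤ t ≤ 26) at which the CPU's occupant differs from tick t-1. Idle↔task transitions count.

t=0: queue=[D,F,G] q_used=0 → run D
t=1: queue=[D,F,G] q_used=1 → run D
t=2: queue=[F,G,D] q_used=0 → run F
t=3: queue=[F,G,D,H] q_used=1 → run F
t=4: queue=[G,D,H,F] q_used=0 → run G
t=5: queue=[G,D,H,F] q_used=1 → run G
t=6: queue=[D,H,F,G] q_used=0 → run D
t=7: queue=[D,H,F,G] q_used=1 → run D
t=8: queue=[H,F,G,D] q_used=0 → run H
t=9: queue=[H,F,G,D] q_used=1 → run H
t=10: queue=[F,G,D,H] q_used=0 → run F
t=11: queue=[F,G,D,H] q_used=1 → run F
t=12: queue=[G,D,H,F] q_used=0 → run G
t=13: queue=[G,D,H,F] q_used=1 → run G
t=14: queue=[D,H,F] q_used=0 → run D
t=15: queue=[D,H,F] q_used=1 → run D
t=16: queue=[H,F,D] q_used=0 → run H
t=17: queue=[H,F,D] q_used=1 → run H
t=18: queue=[F,D] q_used=0 → run F
t=19: queue=[F,D] q_used=1 → run F
t=20: queue=[D,F] q_used=0 → run D
t=21: queue=[D,F] q_used=1 → run D
t=22: queue=[F] q_used=0 → run F
t=23: queue=[F] q_used=1 → run F
t=24: (idle)
t=25: (idle)
t=26: (idle)

context switches = 12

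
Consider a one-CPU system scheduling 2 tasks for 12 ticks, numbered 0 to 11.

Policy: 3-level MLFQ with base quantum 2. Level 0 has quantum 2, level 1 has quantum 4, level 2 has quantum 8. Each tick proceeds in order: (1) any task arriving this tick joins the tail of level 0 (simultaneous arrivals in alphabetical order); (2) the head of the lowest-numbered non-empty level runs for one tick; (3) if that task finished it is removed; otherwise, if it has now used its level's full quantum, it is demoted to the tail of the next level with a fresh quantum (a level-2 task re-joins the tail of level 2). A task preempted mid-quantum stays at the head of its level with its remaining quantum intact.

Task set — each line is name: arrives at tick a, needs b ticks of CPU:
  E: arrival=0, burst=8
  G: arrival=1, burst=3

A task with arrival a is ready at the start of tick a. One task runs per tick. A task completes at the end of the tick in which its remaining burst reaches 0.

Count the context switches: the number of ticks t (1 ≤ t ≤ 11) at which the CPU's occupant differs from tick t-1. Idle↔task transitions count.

t=0: L0/L1/L2 = E/-/- → run E
t=1: L0/L1/L2 = EG/-/- → run E
t=2: L0/L1/L2 = G/E/- → run G
t=3: L0/L1/L2 = G/E/- → run G
t=4: L0/L1/L2 = -/EG/- → run E
t=5: L0/L1/L2 = -/EG/- → run E
t=6: L0/L1/L2 = -/EG/- → run E
t=7: L0/L1/L2 = -/EG/- → run E
t=8: L0/L1/L2 = -/G/E → run G
t=9: L0/L1/L2 = -/-/E → run E
t=10: L0/L1/L2 = -/-/E → run E
t=11: (idle)

context switches = 5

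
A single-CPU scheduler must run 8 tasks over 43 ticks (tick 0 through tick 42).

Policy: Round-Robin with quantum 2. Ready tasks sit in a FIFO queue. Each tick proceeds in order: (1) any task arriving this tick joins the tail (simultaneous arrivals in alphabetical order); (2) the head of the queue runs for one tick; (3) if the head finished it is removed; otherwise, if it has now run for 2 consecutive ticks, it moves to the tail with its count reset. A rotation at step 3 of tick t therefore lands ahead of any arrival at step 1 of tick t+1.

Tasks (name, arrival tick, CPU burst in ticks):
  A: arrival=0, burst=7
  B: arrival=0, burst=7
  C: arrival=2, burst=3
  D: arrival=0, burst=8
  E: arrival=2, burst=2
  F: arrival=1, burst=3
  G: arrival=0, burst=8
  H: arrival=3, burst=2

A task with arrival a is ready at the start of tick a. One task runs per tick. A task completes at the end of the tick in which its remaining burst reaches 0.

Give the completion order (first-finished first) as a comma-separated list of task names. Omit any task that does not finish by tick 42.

t=0: queue=[A,B,D,G] q_used=0 → run A
t=1: queue=[A,B,D,G,F] q_used=1 → run A
t=2: queue=[B,D,G,F,A,C,E] q_used=0 → run B
t=3: queue=[B,D,G,F,A,C,E,H] q_used=1 → run B
t=4: queue=[D,G,F,A,C,E,H,B] q_used=0 → run D
t=5: queue=[D,G,F,A,C,E,H,B] q_used=1 → run D
t=6: queue=[G,F,A,C,E,H,B,D] q_used=0 → run G
t=7: queue=[G,F,A,C,E,H,B,D] q_used=1 → run G
t=8: queue=[F,A,C,E,H,B,D,G] q_used=0 → run F
t=9: queue=[F,A,C,E,H,B,D,G] q_used=1 → run F
t=10: queue=[A,C,E,H,B,D,G,F] q_used=0 → run A
t=11: queue=[A,C,E,H,B,D,G,F] q_used=1 → run A
t=12: queue=[C,E,H,B,D,G,F,A] q_used=0 → run C
t=13: queue=[C,E,H,B,D,G,F,A] q_used=1 → run C
t=14: queue=[E,H,B,D,G,F,A,C] q_used=0 → run E
t=15: queue=[E,H,B,D,G,F,A,C] q_used=1 → run E
t=16: queue=[H,B,D,G,F,A,C] q_used=0 → run H
t=17: queue=[H,B,D,G,F,A,C] q_used=1 → run H
t=18: queue=[B,D,G,F,A,C] q_used=0 → run B
t=19: queue=[B,D,G,F,A,C] q_used=1 → run B
t=20: queue=[D,G,F,A,C,B] q_used=0 → run D
t=21: queue=[D,G,F,A,C,B] q_used=1 → run D
t=22: queue=[G,F,A,C,B,D] q_used=0 → run G
t=23: queue=[G,F,A,C,B,D] q_used=1 → run G
t=24: queue=[F,A,C,B,D,G] q_used=0 → run F
t=25: queue=[A,C,B,D,G] q_used=0 → run A
t=26: queue=[A,C,B,D,G] q_used=1 → run A
t=27: queue=[C,B,D,G,A] q_used=0 → run C
t=28: queue=[B,D,G,A] q_used=0 → run B
t=29: queue=[B,D,G,A] q_used=1 → run B
t=30: queue=[D,G,A,B] q_used=0 → run D
t=31: queue=[D,G,A,B] q_used=1 → run D
t=32: queue=[G,A,B,D] q_used=0 → run G
t=33: queue=[G,A,B,D] q_used=1 → run G
t=34: queue=[A,B,D,G] q_used=0 → run A
t=35: queue=[B,D,G] q_used=0 → run B
t=36: queue=[D,G] q_used=0 → run D
t=37: queue=[D,G] q_used=1 → run D
t=38: queue=[G] q_used=0 → run G
t=39: queue=[G] q_used=1 → run G
t=40: (idle)
t=41: (idle)
t=42: (idle)

completion order = E, H, F, C, A, B, D, G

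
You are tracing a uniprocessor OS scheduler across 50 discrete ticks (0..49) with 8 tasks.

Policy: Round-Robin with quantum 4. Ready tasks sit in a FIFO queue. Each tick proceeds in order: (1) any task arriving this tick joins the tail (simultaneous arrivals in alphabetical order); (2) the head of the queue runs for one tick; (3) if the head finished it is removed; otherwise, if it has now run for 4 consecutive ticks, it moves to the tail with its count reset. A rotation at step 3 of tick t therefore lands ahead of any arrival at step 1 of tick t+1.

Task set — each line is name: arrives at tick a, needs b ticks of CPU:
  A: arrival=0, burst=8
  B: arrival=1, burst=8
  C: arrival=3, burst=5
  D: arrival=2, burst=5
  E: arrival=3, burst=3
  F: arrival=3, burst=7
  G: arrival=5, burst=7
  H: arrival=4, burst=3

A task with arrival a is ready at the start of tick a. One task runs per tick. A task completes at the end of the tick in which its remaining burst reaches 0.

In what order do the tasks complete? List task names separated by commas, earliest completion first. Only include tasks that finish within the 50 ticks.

completion order = E, A, H, B, D, C, F, G

t=0: queue=[A] q_used=0 → run A
t=1: queue=[A,B] q_used=1 → run A
t=2: queue=[A,B,D] q_used=2 → run A
t=3: queue=[A,B,D,C,E,F] q_used=3 → run A
t=4: queue=[B,D,C,E,F,A,H] q_used=0 → run B
t=5: queue=[B,D,C,E,F,A,H,G] q_used=1 → run B
t=6: queue=[B,D,C,E,F,A,H,G] q_used=2 → run B
t=7: queue=[B,D,C,E,F,A,H,G] q_used=3 → run B
t=8: queue=[D,C,E,F,A,H,G,B] q_used=0 → run D
t=9: queue=[D,C,E,F,A,H,G,B] q_used=1 → run D
t=10: queue=[D,C,E,F,A,H,G,B] q_used=2 → run D
t=11: queue=[D,C,E,F,A,H,G,B] q_used=3 → run D
t=12: queue=[C,E,F,A,H,G,B,D] q_used=0 → run C
t=13: queue=[C,E,F,A,H,G,B,D] q_used=1 → run C
t=14: queue=[C,E,F,A,H,G,B,D] q_used=2 → run C
t=15: queue=[C,E,F,A,H,G,B,D] q_used=3 → run C
t=16: queue=[E,F,A,H,G,B,D,C] q_used=0 → run E
t=17: queue=[E,F,A,H,G,B,D,C] q_used=1 → run E
t=18: queue=[E,F,A,H,G,B,D,C] q_used=2 → run E
t=19: queue=[F,A,H,G,B,D,C] q_used=0 → run F
t=20: queue=[F,A,H,G,B,D,C] q_used=1 → run F
t=21: queue=[F,A,H,G,B,D,C] q_used=2 → run F
t=22: queue=[F,A,H,G,B,D,C] q_used=3 → run F
t=23: queue=[A,H,G,B,D,C,F] q_used=0 → run A
t=24: queue=[A,H,G,B,D,C,F] q_used=1 → run A
t=25: queue=[A,H,G,B,D,C,F] q_used=2 → run A
t=26: queue=[A,H,G,B,D,C,F] q_used=3 → run A
t=27: queue=[H,G,B,D,C,F] q_used=0 → run H
t=28: queue=[H,G,B,D,C,F] q_used=1 → run H
t=29: queue=[H,G,B,D,C,F] q_used=2 → run H
t=30: queue=[G,B,D,C,F] q_used=0 → run G
t=31: queue=[G,B,D,C,F] q_used=1 → run G
t=32: queue=[G,B,D,C,F] q_used=2 → run G
t=33: queue=[G,B,D,C,F] q_used=3 → run G
t=34: queue=[B,D,C,F,G] q_used=0 → run B
t=35: queue=[B,D,C,F,G] q_used=1 → run B
t=36: queue=[B,D,C,F,G] q_used=2 → run B
t=37: queue=[B,D,C,F,G] q_used=3 → run B
t=38: queue=[D,C,F,G] q_used=0 → run D
t=39: queue=[C,F,G] q_used=0 → run C
t=40: queue=[F,G] q_used=0 → run F
t=41: queue=[F,G] q_used=1 → run F
t=42: queue=[F,G] q_used=2 → run F
t=43: queue=[G] q_used=0 → run G
t=44: queue=[G] q_used=1 → run G
t=45: queue=[G] q_used=2 → run G
t=46: (idle)
t=47: (idle)
t=48: (idle)
t=49: (idle)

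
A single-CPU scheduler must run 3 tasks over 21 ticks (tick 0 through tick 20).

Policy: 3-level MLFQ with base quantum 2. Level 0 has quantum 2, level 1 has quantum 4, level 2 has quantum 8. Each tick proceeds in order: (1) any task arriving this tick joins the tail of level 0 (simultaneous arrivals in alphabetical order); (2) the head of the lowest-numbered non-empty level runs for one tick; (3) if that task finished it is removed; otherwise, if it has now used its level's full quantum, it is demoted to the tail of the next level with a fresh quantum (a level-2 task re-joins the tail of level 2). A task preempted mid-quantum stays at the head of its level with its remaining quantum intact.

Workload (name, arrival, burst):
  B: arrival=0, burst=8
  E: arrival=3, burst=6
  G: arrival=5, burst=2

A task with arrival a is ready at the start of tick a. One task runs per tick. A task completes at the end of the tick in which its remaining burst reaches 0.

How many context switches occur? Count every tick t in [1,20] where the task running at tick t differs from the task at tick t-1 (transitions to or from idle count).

context switches = 6

t=0: L0/L1/L2 = B/-/- → run B
t=1: L0/L1/L2 = B/-/- → run B
t=2: L0/L1/L2 = -/B/- → run B
t=3: L0/L1/L2 = E/B/- → run E
t=4: L0/L1/L2 = E/B/- → run E
t=5: L0/L1/L2 = G/BE/- → run G
t=6: L0/L1/L2 = G/BE/- → run G
t=7: L0/L1/L2 = -/BE/- → run B
t=8: L0/L1/L2 = -/BE/- → run B
t=9: L0/L1/L2 = -/BE/- → run B
t=10: L0/L1/L2 = -/E/B → run E
t=11: L0/L1/L2 = -/E/B → run E
t=12: L0/L1/L2 = -/E/B → run E
t=13: L0/L1/L2 = -/E/B → run E
t=14: L0/L1/L2 = -/-/B → run B
t=15: L0/L1/L2 = -/-/B → run B
t=16: (idle)
t=17: (idle)
t=18: (idle)
t=19: (idle)
t=20: (idle)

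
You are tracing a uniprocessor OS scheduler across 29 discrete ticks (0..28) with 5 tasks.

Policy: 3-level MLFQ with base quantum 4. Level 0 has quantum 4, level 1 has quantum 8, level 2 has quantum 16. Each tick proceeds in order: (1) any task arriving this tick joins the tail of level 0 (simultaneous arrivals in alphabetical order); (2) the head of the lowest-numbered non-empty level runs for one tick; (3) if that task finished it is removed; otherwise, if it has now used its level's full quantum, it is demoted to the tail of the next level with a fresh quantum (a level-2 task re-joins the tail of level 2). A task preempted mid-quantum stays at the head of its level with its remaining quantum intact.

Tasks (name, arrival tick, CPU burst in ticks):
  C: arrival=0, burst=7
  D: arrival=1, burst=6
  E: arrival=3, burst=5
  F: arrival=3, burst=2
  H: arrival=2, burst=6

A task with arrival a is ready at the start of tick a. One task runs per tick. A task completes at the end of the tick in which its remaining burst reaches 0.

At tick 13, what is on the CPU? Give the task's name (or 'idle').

t=0: L0/L1/L2 = C/-/- → run C
t=1: L0/L1/L2 = CD/-/- → run C
t=2: L0/L1/L2 = CDH/-/- → run C
t=3: L0/L1/L2 = CDHEF/-/- → run C
t=4: L0/L1/L2 = DHEF/C/- → run D
t=5: L0/L1/L2 = DHEF/C/- → run D
t=6: L0/L1/L2 = DHEF/C/- → run D
t=7: L0/L1/L2 = DHEF/C/- → run D
t=8: L0/L1/L2 = HEF/CD/- → run H
t=9: L0/L1/L2 = HEF/CD/- → run H
t=10: L0/L1/L2 = HEF/CD/- → run H
t=11: L0/L1/L2 = HEF/CD/- → run H
t=12: L0/L1/L2 = EF/CDH/- → run E
t=13: L0/L1/L2 = EF/CDH/- → run E
t=14: L0/L1/L2 = EF/CDH/- → run E
t=15: L0/L1/L2 = EF/CDH/- → run E
t=16: L0/L1/L2 = F/CDHE/- → run F
t=17: L0/L1/L2 = F/CDHE/- → run F
t=18: L0/L1/L2 = -/CDHE/- → run C
t=19: L0/L1/L2 = -/CDHE/- → run C
t=20: L0/L1/L2 = -/CDHE/- → run C
t=21: L0/L1/L2 = -/DHE/- → run D
t=22: L0/L1/L2 = -/DHE/- → run D
t=23: L0/L1/L2 = -/HE/- → run H
t=24: L0/L1/L2 = -/HE/- → run H
t=25: L0/L1/L2 = -/E/- → run E
t=26: (idle)
t=27: (idle)
t=28: (idle)

running at tick 13 = E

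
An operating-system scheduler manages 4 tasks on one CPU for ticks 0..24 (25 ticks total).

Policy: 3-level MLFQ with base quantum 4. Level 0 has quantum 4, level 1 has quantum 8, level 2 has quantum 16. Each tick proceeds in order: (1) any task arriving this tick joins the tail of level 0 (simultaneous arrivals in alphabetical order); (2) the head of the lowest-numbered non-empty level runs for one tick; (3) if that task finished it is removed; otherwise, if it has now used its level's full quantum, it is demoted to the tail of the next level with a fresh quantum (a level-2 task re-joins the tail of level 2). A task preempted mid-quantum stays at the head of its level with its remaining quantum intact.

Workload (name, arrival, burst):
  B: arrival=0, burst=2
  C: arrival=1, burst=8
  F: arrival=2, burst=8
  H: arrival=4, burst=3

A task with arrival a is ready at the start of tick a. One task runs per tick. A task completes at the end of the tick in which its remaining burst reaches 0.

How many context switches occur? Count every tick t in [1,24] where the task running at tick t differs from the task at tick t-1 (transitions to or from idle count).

context switches = 6

t=0: L0/L1/L2 = B/-/- → run B
t=1: L0/L1/L2 = BC/-/- → run B
t=2: L0/L1/L2 = CF/-/- → run C
t=3: L0/L1/L2 = CF/-/- → run C
t=4: L0/L1/L2 = CFH/-/- → run C
t=5: L0/L1/L2 = CFH/-/- → run C
t=6: L0/L1/L2 = FH/C/- → run F
t=7: L0/L1/L2 = FH/C/- → run F
t=8: L0/L1/L2 = FH/C/- → run F
t=9: L0/L1/L2 = FH/C/- → run F
t=10: L0/L1/L2 = H/CF/- → run H
t=11: L0/L1/L2 = H/CF/- → run H
t=12: L0/L1/L2 = H/CF/- → run H
t=13: L0/L1/L2 = -/CF/- → run C
t=14: L0/L1/L2 = -/CF/- → run C
t=15: L0/L1/L2 = -/CF/- → run C
t=16: L0/L1/L2 = -/CF/- → run C
t=17: L0/L1/L2 = -/F/- → run F
t=18: L0/L1/L2 = -/F/- → run F
t=19: L0/L1/L2 = -/F/- → run F
t=20: L0/L1/L2 = -/F/- → run F
t=21: (idle)
t=22: (idle)
t=23: (idle)
t=24: (idle)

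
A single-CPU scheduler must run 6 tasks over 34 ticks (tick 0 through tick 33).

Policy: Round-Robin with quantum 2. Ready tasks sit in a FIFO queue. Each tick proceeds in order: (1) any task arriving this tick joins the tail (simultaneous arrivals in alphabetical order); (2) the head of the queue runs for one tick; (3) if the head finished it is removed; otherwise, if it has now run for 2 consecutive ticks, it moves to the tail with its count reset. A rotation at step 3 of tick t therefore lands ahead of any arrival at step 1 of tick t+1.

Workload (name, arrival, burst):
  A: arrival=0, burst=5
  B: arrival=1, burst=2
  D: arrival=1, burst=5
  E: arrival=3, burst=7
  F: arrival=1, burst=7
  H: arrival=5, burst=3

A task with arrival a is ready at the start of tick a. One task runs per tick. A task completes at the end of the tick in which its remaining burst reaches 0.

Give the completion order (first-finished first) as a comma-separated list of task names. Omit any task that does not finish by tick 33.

t=0: queue=[A] q_used=0 → run A
t=1: queue=[A,B,D,F] q_used=1 → run A
t=2: queue=[B,D,F,A] q_used=0 → run B
t=3: queue=[B,D,F,A,E] q_used=1 → run B
t=4: queue=[D,F,A,E] q_used=0 → run D
t=5: queue=[D,F,A,E,H] q_used=1 → run D
t=6: queue=[F,A,E,H,D] q_used=0 → run F
t=7: queue=[F,A,E,H,D] q_used=1 → run F
t=8: queue=[A,E,H,D,F] q_used=0 → run A
t=9: queue=[A,E,H,D,F] q_used=1 → run A
t=10: queue=[E,H,D,F,A] q_used=0 → run E
t=11: queue=[E,H,D,F,A] q_used=1 → run E
t=12: queue=[H,D,F,A,E] q_used=0 → run H
t=13: queue=[H,D,F,A,E] q_used=1 → run H
t=14: queue=[D,F,A,E,H] q_used=0 → run D
t=15: queue=[D,F,A,E,H] q_used=1 → run D
t=16: queue=[F,A,E,H,D] q_used=0 → run F
t=17: queue=[F,A,E,H,D] q_used=1 → run F
t=18: queue=[A,E,H,D,F] q_used=0 → run A
t=19: queue=[E,H,D,F] q_used=0 → run E
t=20: queue=[E,H,D,F] q_used=1 → run E
t=21: queue=[H,D,F,E] q_used=0 → run H
t=22: queue=[D,F,E] q_used=0 → run D
t=23: queue=[F,E] q_used=0 → run F
t=24: queue=[F,E] q_used=1 → run F
t=25: queue=[E,F] q_used=0 → run E
t=26: queue=[E,F] q_used=1 → run E
t=27: queue=[F,E] q_used=0 → run F
t=28: queue=[E] q_used=0 → run E
t=29: (idle)
t=30: (idle)
t=31: (idle)
t=32: (idle)
t=33: (idle)

completion order = B, A, H, D, F, E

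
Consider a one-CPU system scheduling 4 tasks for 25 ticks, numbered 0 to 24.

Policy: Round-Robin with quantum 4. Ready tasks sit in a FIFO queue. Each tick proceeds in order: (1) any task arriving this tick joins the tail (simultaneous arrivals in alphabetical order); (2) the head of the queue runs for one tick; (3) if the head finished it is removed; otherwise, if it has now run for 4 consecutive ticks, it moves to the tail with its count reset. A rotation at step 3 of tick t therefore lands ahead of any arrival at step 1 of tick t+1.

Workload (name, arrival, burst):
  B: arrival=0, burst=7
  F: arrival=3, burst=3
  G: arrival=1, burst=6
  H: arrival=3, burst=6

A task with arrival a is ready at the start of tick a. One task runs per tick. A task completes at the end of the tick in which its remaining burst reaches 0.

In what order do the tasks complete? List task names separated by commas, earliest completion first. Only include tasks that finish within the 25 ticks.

completion order = F, B, G, H

t=0: queue=[B] q_used=0 → run B
t=1: queue=[B,G] q_used=1 → run B
t=2: queue=[B,G] q_used=2 → run B
t=3: queue=[B,G,F,H] q_used=3 → run B
t=4: queue=[G,F,H,B] q_used=0 → run G
t=5: queue=[G,F,H,B] q_used=1 → run G
t=6: queue=[G,F,H,B] q_used=2 → run G
t=7: queue=[G,F,H,B] q_used=3 → run G
t=8: queue=[F,H,B,G] q_used=0 → run F
t=9: queue=[F,H,B,G] q_used=1 → run F
t=10: queue=[F,H,B,G] q_used=2 → run F
t=11: queue=[H,B,G] q_used=0 → run H
t=12: queue=[H,B,G] q_used=1 → run H
t=13: queue=[H,B,G] q_used=2 → run H
t=14: queue=[H,B,G] q_used=3 → run H
t=15: queue=[B,G,H] q_used=0 → run B
t=16: queue=[B,G,H] q_used=1 → run B
t=17: queue=[B,G,H] q_used=2 → run B
t=18: queue=[G,H] q_used=0 → run G
t=19: queue=[G,H] q_used=1 → run G
t=20: queue=[H] q_used=0 → run H
t=21: queue=[H] q_used=1 → run H
t=22: (idle)
t=23: (idle)
t=24: (idle)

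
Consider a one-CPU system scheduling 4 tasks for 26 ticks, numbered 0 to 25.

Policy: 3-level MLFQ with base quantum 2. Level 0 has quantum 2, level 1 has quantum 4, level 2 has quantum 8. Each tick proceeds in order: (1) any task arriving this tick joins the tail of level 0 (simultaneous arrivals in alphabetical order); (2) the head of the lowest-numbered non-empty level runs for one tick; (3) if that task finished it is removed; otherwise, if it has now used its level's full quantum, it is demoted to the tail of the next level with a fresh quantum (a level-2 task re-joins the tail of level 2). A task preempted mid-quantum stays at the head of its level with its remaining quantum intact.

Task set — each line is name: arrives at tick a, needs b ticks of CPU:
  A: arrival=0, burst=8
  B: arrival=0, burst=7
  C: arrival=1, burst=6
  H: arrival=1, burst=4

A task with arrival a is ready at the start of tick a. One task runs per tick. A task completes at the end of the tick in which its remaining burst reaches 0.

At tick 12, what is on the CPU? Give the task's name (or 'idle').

running at tick 12 = B

t=0: L0/L1/L2 = AB/-/- → run A
t=1: L0/L1/L2 = ABCH/-/- → run A
t=2: L0/L1/L2 = BCH/A/- → run B
t=3: L0/L1/L2 = BCH/A/- → run B
t=4: L0/L1/L2 = CH/AB/- → run C
t=5: L0/L1/L2 = CH/AB/- → run C
t=6: L0/L1/L2 = H/ABC/- → run H
t=7: L0/L1/L2 = H/ABC/- → run H
t=8: L0/L1/L2 = -/ABCH/- → run A
t=9: L0/L1/L2 = -/ABCH/- → run A
t=10: L0/L1/L2 = -/ABCH/- → run A
t=11: L0/L1/L2 = -/ABCH/- → run A
t=12: L0/L1/L2 = -/BCH/A → run B
t=13: L0/L1/L2 = -/BCH/A → run B
t=14: L0/L1/L2 = -/BCH/A → run B
t=15: L0/L1/L2 = -/BCH/A → run B
t=16: L0/L1/L2 = -/CH/AB → run C
t=17: L0/L1/L2 = -/CH/AB → run C
t=18: L0/L1/L2 = -/CH/AB → run C
t=19: L0/L1/L2 = -/CH/AB → run C
t=20: L0/L1/L2 = -/H/AB → run H
t=21: L0/L1/L2 = -/H/AB → run H
t=22: L0/L1/L2 = -/-/AB → run A
t=23: L0/L1/L2 = -/-/AB → run A
t=24: L0/L1/L2 = -/-/B → run B
t=25: (idle)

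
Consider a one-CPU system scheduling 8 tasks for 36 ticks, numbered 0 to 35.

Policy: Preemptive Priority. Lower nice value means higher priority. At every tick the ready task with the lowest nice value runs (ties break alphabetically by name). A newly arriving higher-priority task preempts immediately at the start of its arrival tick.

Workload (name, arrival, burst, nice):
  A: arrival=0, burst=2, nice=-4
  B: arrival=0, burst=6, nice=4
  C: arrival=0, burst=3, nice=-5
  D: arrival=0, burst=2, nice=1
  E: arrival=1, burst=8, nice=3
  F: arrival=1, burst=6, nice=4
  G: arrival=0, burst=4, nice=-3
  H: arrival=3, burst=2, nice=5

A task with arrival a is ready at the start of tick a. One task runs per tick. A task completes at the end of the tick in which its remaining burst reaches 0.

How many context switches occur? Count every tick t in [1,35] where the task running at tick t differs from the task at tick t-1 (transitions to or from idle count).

t=0: ready={A,B,C,D,G} → run C
t=1: ready={A,B,C,D,E,F,G} → run C
t=2: ready={A,B,C,D,E,F,G} → run C
t=3: ready={A,B,D,E,F,G,H} → run A
t=4: ready={A,B,D,E,F,G,H} → run A
t=5: ready={B,D,E,F,G,H} → run G
t=6: ready={B,D,E,F,G,H} → run G
t=7: ready={B,D,E,F,G,H} → run G
t=8: ready={B,D,E,F,G,H} → run G
t=9: ready={B,D,E,F,H} → run D
t=10: ready={B,D,E,F,H} → run D
t=11: ready={B,E,F,H} → run E
t=12: ready={B,E,F,H} → run E
t=13: ready={B,E,F,H} → run E
t=14: ready={B,E,F,H} → run E
t=15: ready={B,E,F,H} → run E
t=16: ready={B,E,F,H} → run E
t=17: ready={B,E,F,H} → run E
t=18: ready={B,E,F,H} → run E
t=19: ready={B,F,H} → run B
t=20: ready={B,F,H} → run B
t=21: ready={B,F,H} → run B
t=22: ready={B,F,H} → run B
t=23: ready={B,F,H} → run B
t=24: ready={B,F,H} → run B
t=25: ready={F,H} → run F
t=26: ready={F,H} → run F
t=27: ready={F,H} → run F
t=28: ready={F,H} → run F
t=29: ready={F,H} → run F
t=30: ready={F,H} → run F
t=31: ready={H} → run H
t=32: ready={H} → run H
t=33: (idle)
t=34: (idle)
t=35: (idle)

context switches = 8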